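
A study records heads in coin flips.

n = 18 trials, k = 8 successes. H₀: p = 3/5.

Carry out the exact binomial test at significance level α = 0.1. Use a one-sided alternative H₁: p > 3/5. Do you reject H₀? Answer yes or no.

reject H₀: no

Exact binomial: n=18, k=8, p₀=3/5=0.6000
P(X≥8) from Σ C(n,i)·p₀^i·(1−p₀)^(n−i)
p-value (one-sided, H₁ greater) = 0.94235
At α=0.1: p ≥ α → fail to reject H₀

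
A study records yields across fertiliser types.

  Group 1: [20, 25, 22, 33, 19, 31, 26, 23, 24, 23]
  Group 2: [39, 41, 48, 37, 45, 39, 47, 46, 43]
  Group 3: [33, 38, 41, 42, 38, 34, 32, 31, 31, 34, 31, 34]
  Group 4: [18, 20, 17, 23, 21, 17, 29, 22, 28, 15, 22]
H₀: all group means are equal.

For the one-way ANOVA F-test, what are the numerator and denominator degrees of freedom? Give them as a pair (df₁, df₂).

k = 4 groups, N = 42 total
df = (k−1, N−k) = (4−1, 42−4) = (3, 38)

degrees of freedom = [3, 38]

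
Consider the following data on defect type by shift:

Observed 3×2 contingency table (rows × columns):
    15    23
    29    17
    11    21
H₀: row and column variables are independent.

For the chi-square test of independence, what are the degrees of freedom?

degrees of freedom = 2

df = (r−1)(c−1) = (3−1)·(2−1) = 2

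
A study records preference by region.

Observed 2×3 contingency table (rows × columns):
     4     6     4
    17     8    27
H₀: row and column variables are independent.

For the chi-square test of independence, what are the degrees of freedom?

df = (r−1)(c−1) = (2−1)·(3−1) = 2

degrees of freedom = 2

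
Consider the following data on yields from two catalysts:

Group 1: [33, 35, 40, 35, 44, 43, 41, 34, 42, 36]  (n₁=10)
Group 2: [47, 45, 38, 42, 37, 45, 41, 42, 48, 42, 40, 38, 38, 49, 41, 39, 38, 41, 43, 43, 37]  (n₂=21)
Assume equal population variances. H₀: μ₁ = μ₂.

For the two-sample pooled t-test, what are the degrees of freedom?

df = n₁ + n₂ − 2 = 10 + 21 − 2 = 29

degrees of freedom = 29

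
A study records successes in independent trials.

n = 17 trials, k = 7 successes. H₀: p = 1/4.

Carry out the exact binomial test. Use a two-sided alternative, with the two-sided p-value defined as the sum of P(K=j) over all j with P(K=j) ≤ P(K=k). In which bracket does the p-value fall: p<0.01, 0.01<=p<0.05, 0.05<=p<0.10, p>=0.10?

p-value bracket: p>=0.10

Exact binomial: n=17, k=7, p₀=1/4=0.2500
P(X=j) = C(n,j)·p₀^j·(1−p₀)^(n−j); p = Σ P(X=j) over j with P(X=j) ≤ P(X=7)
p-value (two-sided) = 0.15719
→ bracket: p>=0.10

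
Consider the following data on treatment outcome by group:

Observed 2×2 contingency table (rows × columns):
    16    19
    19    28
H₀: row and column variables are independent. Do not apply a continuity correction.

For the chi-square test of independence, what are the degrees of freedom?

df = (r−1)(c−1) = (2−1)·(2−1) = 1

degrees of freedom = 1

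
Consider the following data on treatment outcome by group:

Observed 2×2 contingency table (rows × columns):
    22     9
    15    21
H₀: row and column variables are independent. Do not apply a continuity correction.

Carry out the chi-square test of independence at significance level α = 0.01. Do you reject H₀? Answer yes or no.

Row totals [31, 36], col totals [37, 30], n=67
χ² = (22−17.12)²/17.12 + (9−13.88)²/13.88 + (15−19.88)²/19.88 + (21−16.12)²/16.12 = 5.7834
df = 1
p-value (upper-tail) = 0.01618
At α=0.01: p ≥ α → fail to reject H₀

reject H₀: no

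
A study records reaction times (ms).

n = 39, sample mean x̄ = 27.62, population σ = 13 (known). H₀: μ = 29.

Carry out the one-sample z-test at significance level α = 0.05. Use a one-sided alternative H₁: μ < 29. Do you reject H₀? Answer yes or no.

reject H₀: no

SE = σ/√n = 13/√39 = 2.0817
z = (x̄−μ₀)/SE = (27.62−29)/2.0817 = -0.6629
p-value (one-sided, H₁ less) = 0.25369
At α=0.05: p ≥ α → fail to reject H₀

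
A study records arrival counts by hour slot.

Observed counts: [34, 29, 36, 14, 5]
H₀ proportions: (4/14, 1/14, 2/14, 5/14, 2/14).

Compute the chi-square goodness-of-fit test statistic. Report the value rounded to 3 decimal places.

test statistic = 99.083

n = 118; E_i = n·p_i = [33.71, 8.43, 16.86, 42.14, 16.86]
χ² = (34−33.71)²/33.71 + (29−8.43)²/8.43 + (36−16.86)²/16.86 + (14−42.14)²/42.14 + (5−16.86)²/16.86 = 99.0831
df = 4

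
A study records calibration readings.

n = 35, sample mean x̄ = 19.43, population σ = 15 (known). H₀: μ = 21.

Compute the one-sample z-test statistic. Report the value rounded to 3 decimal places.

test statistic = -0.619

SE = σ/√n = 15/√35 = 2.5355
z = (x̄−μ₀)/SE = (19.43−21)/2.5355 = -0.6192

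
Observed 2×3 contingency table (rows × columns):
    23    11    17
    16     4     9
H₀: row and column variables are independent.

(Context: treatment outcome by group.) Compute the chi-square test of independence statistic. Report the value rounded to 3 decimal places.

Row totals [51, 29], col totals [39, 15, 26], n=80
χ² = (23−24.86)²/24.86 + (11−9.56)²/9.56 + (17−16.57)²/16.57 + (16−14.14)²/14.14 + (4−5.44)²/5.44 + (9−9.43)²/9.43 = 1.0111
df = 2

test statistic = 1.011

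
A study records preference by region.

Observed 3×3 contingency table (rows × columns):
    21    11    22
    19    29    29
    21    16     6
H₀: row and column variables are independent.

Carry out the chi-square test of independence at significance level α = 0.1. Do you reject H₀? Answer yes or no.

reject H₀: yes

Row totals [54, 77, 43], col totals [61, 56, 57], n=174
χ² = (21−18.93)²/18.93 + (11−17.38)²/17.38 + (22−17.69)²/17.69 + (19−26.99)²/26.99 + (29−24.78)²/24.78 + (29−25.22)²/25.22 + (21−15.07)²/15.07 + (16−13.84)²/13.84 + (6−14.09)²/14.09 = 14.5771
df = 4
p-value (upper-tail) = 0.00566
At α=0.1: p < α → reject H₀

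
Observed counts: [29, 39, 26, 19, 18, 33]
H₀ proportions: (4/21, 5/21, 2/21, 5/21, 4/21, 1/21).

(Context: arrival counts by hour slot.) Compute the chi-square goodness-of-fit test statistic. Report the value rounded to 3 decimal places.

test statistic = 104.217

n = 164; E_i = n·p_i = [31.24, 39.05, 15.62, 39.05, 31.24, 7.81]
χ² = (29−31.24)²/31.24 + (39−39.05)²/39.05 + (26−15.62)²/15.62 + (19−39.05)²/39.05 + (18−31.24)²/31.24 + (33−7.81)²/7.81 = 104.2174
df = 5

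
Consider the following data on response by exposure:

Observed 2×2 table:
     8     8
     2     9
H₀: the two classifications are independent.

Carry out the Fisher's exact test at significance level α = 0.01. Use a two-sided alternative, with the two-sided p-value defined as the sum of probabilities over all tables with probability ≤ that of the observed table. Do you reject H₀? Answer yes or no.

reject H₀: no

Margins: r₁=16, r₂=11, c₁=10, c₂=17, n=27
p_obs = C(16,8)·C(11,2)/C(27,10); sum pmf over tables with pmf ≤ p_obs
p-value (two-sided) = 0.12413
At α=0.01: p ≥ α → fail to reject H₀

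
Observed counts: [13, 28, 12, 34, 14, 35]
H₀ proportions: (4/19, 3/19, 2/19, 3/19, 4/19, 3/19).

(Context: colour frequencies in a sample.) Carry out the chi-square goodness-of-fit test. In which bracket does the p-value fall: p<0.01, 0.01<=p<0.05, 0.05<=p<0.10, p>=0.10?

p-value bracket: p<0.01

n = 136; E_i = n·p_i = [28.63, 21.47, 14.32, 21.47, 28.63, 21.47]
χ² = (13−28.63)²/28.63 + (28−21.47)²/21.47 + (12−14.32)²/14.32 + (34−21.47)²/21.47 + (14−28.63)²/28.63 + (35−21.47)²/21.47 = 34.1967
df = 5
p-value (upper-tail) = 0.00000
→ bracket: p<0.01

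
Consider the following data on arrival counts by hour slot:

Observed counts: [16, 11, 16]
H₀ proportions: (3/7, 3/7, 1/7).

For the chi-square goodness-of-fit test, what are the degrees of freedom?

degrees of freedom = 2

df = k − 1 = 3 − 1 = 2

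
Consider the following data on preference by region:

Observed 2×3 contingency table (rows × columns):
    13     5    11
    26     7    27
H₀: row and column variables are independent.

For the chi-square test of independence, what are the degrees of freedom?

df = (r−1)(c−1) = (2−1)·(3−1) = 2

degrees of freedom = 2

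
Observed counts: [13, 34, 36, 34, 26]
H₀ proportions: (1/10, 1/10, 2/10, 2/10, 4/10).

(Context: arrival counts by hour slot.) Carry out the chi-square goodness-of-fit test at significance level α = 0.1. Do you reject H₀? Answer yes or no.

n = 143; E_i = n·p_i = [14.30, 14.30, 28.60, 28.60, 57.20]
χ² = (13−14.30)²/14.30 + (34−14.30)²/14.30 + (36−28.60)²/28.60 + (34−28.60)²/28.60 + (26−57.20)²/57.20 = 47.2098
df = 4
p-value (upper-tail) = 0.00000
At α=0.1: p < α → reject H₀

reject H₀: yes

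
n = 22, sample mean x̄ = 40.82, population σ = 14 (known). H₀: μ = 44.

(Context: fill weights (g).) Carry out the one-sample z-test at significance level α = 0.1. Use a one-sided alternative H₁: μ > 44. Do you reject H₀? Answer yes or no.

reject H₀: no

SE = σ/√n = 14/√22 = 2.9848
z = (x̄−μ₀)/SE = (40.82−44)/2.9848 = -1.0654
p-value (one-sided, H₁ greater) = 0.85665
At α=0.1: p ≥ α → fail to reject H₀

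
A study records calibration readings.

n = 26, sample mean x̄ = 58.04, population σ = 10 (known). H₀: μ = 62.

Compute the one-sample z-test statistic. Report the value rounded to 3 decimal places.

test statistic = -2.019

SE = σ/√n = 10/√26 = 1.9612
z = (x̄−μ₀)/SE = (58.04−62)/1.9612 = -2.0192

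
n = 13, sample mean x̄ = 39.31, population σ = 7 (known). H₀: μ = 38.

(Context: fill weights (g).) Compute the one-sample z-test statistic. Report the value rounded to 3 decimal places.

SE = σ/√n = 7/√13 = 1.9415
z = (x̄−μ₀)/SE = (39.31−38)/1.9415 = 0.6748

test statistic = 0.675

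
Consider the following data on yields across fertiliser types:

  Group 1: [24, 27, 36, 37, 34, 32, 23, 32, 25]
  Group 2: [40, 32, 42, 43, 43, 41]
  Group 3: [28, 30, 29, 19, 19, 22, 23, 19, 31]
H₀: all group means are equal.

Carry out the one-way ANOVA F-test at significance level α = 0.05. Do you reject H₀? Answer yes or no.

Group means [30.00, 40.17, 24.44], grand mean 30.458
SSB = Σnᵢ(x̄ᵢ−x̄)² = 892.903; SSW = ΣΣ(x−x̄ᵢ)² = 519.056
MSB = 892.903/2 = 446.4514; MSW = 519.056/21 = 24.7169
F = MSB/MSW = 18.0626
df = (2, 21)
p-value (upper-tail) = 0.00003
At α=0.05: p < α → reject H₀

reject H₀: yes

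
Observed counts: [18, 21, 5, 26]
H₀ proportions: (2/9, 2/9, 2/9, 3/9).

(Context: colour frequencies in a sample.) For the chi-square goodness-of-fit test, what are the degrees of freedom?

df = k − 1 = 4 − 1 = 3

degrees of freedom = 3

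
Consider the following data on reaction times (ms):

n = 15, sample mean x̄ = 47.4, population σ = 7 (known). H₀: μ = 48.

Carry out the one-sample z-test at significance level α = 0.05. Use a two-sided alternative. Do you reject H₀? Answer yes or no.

reject H₀: no

SE = σ/√n = 7/√15 = 1.8074
z = (x̄−μ₀)/SE = (47.4−48)/1.8074 = -0.3320
p-value (two-sided) = 0.73991
At α=0.05: p ≥ α → fail to reject H₀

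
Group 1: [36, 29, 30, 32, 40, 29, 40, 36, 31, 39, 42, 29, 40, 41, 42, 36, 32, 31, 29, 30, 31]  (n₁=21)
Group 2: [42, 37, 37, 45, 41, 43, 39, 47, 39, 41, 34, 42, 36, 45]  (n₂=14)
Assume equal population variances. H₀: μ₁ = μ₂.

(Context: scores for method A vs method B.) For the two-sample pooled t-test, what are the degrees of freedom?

df = n₁ + n₂ − 2 = 21 + 14 − 2 = 33

degrees of freedom = 33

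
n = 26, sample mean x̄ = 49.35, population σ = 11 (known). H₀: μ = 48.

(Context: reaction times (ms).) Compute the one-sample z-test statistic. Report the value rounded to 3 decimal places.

test statistic = 0.626

SE = σ/√n = 11/√26 = 2.1573
z = (x̄−μ₀)/SE = (49.35−48)/2.1573 = 0.6258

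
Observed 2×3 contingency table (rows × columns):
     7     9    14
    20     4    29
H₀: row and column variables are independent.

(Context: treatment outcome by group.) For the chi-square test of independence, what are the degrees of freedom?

df = (r−1)(c−1) = (2−1)·(3−1) = 2

degrees of freedom = 2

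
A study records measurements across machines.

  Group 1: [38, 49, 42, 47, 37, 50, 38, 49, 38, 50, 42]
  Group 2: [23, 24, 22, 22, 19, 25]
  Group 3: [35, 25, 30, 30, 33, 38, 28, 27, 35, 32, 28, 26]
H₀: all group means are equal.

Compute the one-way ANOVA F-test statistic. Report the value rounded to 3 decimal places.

Group means [43.64, 22.50, 30.58], grand mean 33.862
SSB = Σnᵢ(x̄ᵢ−x̄)² = 1954.486; SSW = ΣΣ(x−x̄ᵢ)² = 496.962
MSB = 1954.486/2 = 977.2431; MSW = 496.962/26 = 19.1139
F = MSB/MSW = 51.1273
df = (2, 26)

test statistic = 51.127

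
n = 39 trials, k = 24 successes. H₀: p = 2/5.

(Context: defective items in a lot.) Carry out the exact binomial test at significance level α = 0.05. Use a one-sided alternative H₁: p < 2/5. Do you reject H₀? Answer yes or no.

reject H₀: no

Exact binomial: n=39, k=24, p₀=2/5=0.4000
P(X≤24) from Σ C(n,i)·p₀^i·(1−p₀)^(n−i)
p-value (one-sided, H₁ less) = 0.99798
At α=0.05: p ≥ α → fail to reject H₀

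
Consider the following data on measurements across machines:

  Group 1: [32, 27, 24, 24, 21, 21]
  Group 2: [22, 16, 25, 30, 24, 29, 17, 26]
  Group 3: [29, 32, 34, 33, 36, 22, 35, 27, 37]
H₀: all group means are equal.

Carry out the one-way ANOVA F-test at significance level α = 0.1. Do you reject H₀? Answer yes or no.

Group means [24.83, 23.62, 31.67], grand mean 27.087
SSB = Σnᵢ(x̄ᵢ−x̄)² = 315.118; SSW = ΣΣ(x−x̄ᵢ)² = 456.708
MSB = 315.118/2 = 157.5589; MSW = 456.708/20 = 22.8354
F = MSB/MSW = 6.8998
df = (2, 20)
p-value (upper-tail) = 0.00526
At α=0.1: p < α → reject H₀

reject H₀: yes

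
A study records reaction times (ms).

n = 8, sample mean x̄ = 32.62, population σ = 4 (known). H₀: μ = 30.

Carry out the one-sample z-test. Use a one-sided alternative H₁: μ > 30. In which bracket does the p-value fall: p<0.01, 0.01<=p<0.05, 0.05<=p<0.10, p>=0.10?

SE = σ/√n = 4/√8 = 1.4142
z = (x̄−μ₀)/SE = (32.62−30)/1.4142 = 1.8526
p-value (one-sided, H₁ greater) = 0.03197
→ bracket: 0.01<=p<0.05

p-value bracket: 0.01<=p<0.05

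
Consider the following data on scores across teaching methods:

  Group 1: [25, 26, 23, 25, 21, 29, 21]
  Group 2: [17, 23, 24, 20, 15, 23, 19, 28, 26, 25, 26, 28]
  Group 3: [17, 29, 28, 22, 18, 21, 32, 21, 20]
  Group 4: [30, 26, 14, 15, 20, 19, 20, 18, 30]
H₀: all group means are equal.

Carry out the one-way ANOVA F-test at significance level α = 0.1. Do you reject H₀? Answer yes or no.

reject H₀: no

Group means [24.29, 22.83, 23.11, 21.33], grand mean 22.811
SSB = Σnᵢ(x̄ᵢ−x̄)² = 35.692; SSW = ΣΣ(x−x̄ᵢ)² = 753.984
MSB = 35.692/3 = 11.8972; MSW = 753.984/33 = 22.8480
F = MSB/MSW = 0.5207
df = (3, 33)
p-value (upper-tail) = 0.67100
At α=0.1: p ≥ α → fail to reject H₀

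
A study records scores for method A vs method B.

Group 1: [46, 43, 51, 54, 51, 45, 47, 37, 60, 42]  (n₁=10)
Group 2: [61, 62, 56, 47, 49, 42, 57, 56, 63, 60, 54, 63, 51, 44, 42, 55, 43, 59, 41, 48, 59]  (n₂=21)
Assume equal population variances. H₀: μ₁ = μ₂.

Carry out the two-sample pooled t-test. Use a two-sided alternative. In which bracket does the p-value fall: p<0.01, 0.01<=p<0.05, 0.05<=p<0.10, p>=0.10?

p-value bracket: 0.05<=p<0.10

x̄₁=47.600, s₁=6.603, n₁=10
x̄₂=52.952, s₂=7.593, n₂=21
s_p² = [9·6.603² + 20·7.593²]/29 = 53.2880
SE = √(s_p²·(1/10+1/21)) = 2.8047
t = (47.600−52.952)/2.8047 = -1.9084
df = 29
p-value (two-sided) = 0.06629
→ bracket: 0.05<=p<0.10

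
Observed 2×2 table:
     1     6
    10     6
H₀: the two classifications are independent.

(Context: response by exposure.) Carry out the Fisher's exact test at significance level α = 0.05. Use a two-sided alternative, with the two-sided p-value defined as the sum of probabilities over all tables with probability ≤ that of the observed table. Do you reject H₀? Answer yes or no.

reject H₀: no

Margins: r₁=7, r₂=16, c₁=11, c₂=12, n=23
p_obs = C(7,1)·C(16,10)/C(23,11); sum pmf over tables with pmf ≤ p_obs
p-value (two-sided) = 0.06865
At α=0.05: p ≥ α → fail to reject H₀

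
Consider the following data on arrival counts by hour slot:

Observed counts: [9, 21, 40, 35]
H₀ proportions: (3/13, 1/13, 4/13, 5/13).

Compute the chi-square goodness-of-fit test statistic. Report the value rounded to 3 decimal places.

n = 105; E_i = n·p_i = [24.23, 8.08, 32.31, 40.38]
χ² = (9−24.23)²/24.23 + (21−8.08)²/8.08 + (40−32.31)²/32.31 + (35−40.38)²/40.38 = 32.8000
df = 3

test statistic = 32.800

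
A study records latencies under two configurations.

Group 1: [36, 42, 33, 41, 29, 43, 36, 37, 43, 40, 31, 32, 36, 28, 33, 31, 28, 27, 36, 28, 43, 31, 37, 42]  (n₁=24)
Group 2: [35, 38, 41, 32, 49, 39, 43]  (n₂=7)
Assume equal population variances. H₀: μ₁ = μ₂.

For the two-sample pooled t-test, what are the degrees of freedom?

degrees of freedom = 29

df = n₁ + n₂ − 2 = 24 + 7 − 2 = 29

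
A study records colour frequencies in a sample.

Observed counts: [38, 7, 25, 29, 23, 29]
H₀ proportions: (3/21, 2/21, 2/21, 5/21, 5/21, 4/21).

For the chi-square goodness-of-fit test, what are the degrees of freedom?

df = k − 1 = 6 − 1 = 5

degrees of freedom = 5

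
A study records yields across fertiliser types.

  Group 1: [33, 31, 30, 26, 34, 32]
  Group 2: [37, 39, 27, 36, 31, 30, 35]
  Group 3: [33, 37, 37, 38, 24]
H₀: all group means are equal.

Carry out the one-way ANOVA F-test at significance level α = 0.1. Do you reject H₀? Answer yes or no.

Group means [31.00, 33.57, 33.80], grand mean 32.778
SSB = Σnᵢ(x̄ᵢ−x̄)² = 28.597; SSW = ΣΣ(x−x̄ᵢ)² = 286.514
MSB = 28.597/2 = 14.2984; MSW = 286.514/15 = 19.1010
F = MSB/MSW = 0.7486
df = (2, 15)
p-value (upper-tail) = 0.48991
At α=0.1: p ≥ α → fail to reject H₀

reject H₀: no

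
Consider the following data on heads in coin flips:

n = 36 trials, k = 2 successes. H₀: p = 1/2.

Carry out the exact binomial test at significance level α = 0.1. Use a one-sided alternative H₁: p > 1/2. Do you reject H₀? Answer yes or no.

reject H₀: no

Exact binomial: n=36, k=2, p₀=1/2=0.5000
P(X≥2) from Σ C(n,i)·p₀^i·(1−p₀)^(n−i)
p-value (one-sided, H₁ greater) = 1.00000
At α=0.1: p ≥ α → fail to reject H₀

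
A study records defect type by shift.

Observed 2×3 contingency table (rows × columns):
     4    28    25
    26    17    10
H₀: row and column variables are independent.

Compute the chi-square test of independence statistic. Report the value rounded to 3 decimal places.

Row totals [57, 53], col totals [30, 45, 35], n=110
χ² = (4−15.55)²/15.55 + (28−23.32)²/23.32 + (25−18.14)²/18.14 + (26−14.45)²/14.45 + (17−21.68)²/21.68 + (10−16.86)²/16.86 = 25.1386
df = 2

test statistic = 25.139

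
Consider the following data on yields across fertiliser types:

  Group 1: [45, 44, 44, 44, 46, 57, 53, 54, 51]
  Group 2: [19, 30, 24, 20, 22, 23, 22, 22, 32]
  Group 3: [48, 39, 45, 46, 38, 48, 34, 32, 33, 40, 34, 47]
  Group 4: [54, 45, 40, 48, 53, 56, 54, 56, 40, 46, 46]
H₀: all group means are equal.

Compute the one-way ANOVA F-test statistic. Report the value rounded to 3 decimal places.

test statistic = 41.758

Group means [48.67, 23.78, 40.33, 48.91], grand mean 40.829
SSB = Σnᵢ(x̄ᵢ−x̄)² = 3890.674; SSW = ΣΣ(x−x̄ᵢ)² = 1149.131
MSB = 3890.674/3 = 1296.8912; MSW = 1149.131/37 = 31.0576
F = MSB/MSW = 41.7576
df = (3, 37)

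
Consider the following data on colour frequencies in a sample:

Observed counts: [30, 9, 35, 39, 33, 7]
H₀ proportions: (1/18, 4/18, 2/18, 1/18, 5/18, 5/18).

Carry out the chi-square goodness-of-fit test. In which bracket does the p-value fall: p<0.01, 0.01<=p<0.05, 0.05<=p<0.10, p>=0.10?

n = 153; E_i = n·p_i = [8.50, 34.00, 17.00, 8.50, 42.50, 42.50]
χ² = (30−8.50)²/8.50 + (9−34.00)²/34.00 + (35−17.00)²/17.00 + (39−8.50)²/8.50 + (33−42.50)²/42.50 + (7−42.50)²/42.50 = 233.0412
df = 5
p-value (upper-tail) = 0.00000
→ bracket: p<0.01

p-value bracket: p<0.01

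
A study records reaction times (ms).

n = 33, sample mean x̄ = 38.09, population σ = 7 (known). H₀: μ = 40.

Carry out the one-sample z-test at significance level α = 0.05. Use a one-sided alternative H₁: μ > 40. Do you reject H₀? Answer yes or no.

reject H₀: no

SE = σ/√n = 7/√33 = 1.2185
z = (x̄−μ₀)/SE = (38.09−40)/1.2185 = -1.5674
p-value (one-sided, H₁ greater) = 0.94149
At α=0.05: p ≥ α → fail to reject H₀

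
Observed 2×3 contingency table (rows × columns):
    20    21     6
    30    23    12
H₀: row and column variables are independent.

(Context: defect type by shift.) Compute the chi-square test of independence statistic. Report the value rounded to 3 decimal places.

Row totals [47, 65], col totals [50, 44, 18], n=112
χ² = (20−20.98)²/20.98 + (21−18.46)²/18.46 + (6−7.55)²/7.55 + (30−29.02)²/29.02 + (23−25.54)²/25.54 + (12−10.45)²/10.45 = 1.2298
df = 2

test statistic = 1.230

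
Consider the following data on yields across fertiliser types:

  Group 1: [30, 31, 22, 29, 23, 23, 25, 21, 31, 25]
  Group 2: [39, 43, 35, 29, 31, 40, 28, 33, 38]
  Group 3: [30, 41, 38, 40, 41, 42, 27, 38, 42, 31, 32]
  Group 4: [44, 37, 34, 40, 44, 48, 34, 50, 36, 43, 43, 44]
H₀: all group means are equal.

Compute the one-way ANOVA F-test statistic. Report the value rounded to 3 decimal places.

Group means [26.00, 35.11, 36.55, 41.42], grand mean 35.119
SSB = Σnᵢ(x̄ᵢ−x̄)² = 1329.872; SSW = ΣΣ(x−x̄ᵢ)² = 958.533
MSB = 1329.872/3 = 443.2906; MSW = 958.533/38 = 25.2245
F = MSB/MSW = 17.5738
df = (3, 38)

test statistic = 17.574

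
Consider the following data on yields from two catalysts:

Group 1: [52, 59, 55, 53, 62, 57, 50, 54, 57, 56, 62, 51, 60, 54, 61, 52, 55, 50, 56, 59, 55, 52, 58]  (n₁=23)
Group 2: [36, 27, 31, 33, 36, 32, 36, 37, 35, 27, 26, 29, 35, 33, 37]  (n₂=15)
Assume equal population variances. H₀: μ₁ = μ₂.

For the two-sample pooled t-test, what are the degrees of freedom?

df = n₁ + n₂ − 2 = 23 + 15 − 2 = 36

degrees of freedom = 36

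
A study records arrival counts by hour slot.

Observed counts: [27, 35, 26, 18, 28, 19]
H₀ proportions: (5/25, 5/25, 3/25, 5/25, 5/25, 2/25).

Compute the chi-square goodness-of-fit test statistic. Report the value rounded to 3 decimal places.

n = 153; E_i = n·p_i = [30.60, 30.60, 18.36, 30.60, 30.60, 12.24]
χ² = (27−30.60)²/30.60 + (35−30.60)²/30.60 + (26−18.36)²/18.36 + (18−30.60)²/30.60 + (28−30.60)²/30.60 + (19−12.24)²/12.24 = 13.3780
df = 5

test statistic = 13.378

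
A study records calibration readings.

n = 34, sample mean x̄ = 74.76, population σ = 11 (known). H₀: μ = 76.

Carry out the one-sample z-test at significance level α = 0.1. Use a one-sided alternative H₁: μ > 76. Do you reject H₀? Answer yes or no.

reject H₀: no

SE = σ/√n = 11/√34 = 1.8865
z = (x̄−μ₀)/SE = (74.76−76)/1.8865 = -0.6573
p-value (one-sided, H₁ greater) = 0.74451
At α=0.1: p ≥ α → fail to reject H₀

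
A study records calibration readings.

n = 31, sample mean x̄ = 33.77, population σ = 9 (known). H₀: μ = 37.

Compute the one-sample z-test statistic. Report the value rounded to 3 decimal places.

SE = σ/√n = 9/√31 = 1.6164
z = (x̄−μ₀)/SE = (33.77−37)/1.6164 = -1.9982

test statistic = -1.998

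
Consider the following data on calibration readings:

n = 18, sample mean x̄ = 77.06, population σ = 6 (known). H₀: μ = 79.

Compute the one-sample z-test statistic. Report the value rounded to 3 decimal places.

test statistic = -1.372

SE = σ/√n = 6/√18 = 1.4142
z = (x̄−μ₀)/SE = (77.06−79)/1.4142 = -1.3718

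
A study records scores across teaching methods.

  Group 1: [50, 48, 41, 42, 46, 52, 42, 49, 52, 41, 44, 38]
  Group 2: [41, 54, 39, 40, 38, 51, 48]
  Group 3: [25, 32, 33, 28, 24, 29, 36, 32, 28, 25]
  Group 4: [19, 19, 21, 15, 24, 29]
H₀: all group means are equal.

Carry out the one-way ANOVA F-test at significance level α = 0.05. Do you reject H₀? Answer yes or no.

Group means [45.42, 44.43, 29.20, 21.17], grand mean 36.429
SSB = Σnᵢ(x̄ᵢ−x̄)² = 3337.507; SSW = ΣΣ(x−x̄ᵢ)² = 755.064
MSB = 3337.507/3 = 1112.5024; MSW = 755.064/31 = 24.3569
F = MSB/MSW = 45.6750
df = (3, 31)
p-value (upper-tail) = 0.00000
At α=0.05: p < α → reject H₀

reject H₀: yes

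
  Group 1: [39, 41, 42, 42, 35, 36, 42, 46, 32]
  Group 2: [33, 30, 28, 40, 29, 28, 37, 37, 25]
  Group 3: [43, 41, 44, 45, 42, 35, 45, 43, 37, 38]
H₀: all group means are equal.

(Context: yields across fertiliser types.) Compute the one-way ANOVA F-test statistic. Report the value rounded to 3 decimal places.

Group means [39.44, 31.89, 41.30], grand mean 37.679
SSB = Σnᵢ(x̄ᵢ−x̄)² = 460.896; SSW = ΣΣ(x−x̄ᵢ)² = 471.211
MSB = 460.896/2 = 230.4480; MSW = 471.211/25 = 18.8484
F = MSB/MSW = 12.2264
df = (2, 25)

test statistic = 12.226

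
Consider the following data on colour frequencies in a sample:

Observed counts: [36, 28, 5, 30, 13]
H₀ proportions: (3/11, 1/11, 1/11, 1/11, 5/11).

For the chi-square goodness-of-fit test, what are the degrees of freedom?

degrees of freedom = 4

df = k − 1 = 5 − 1 = 4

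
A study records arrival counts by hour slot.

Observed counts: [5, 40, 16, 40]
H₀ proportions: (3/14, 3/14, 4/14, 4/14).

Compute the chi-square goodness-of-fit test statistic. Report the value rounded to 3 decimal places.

n = 101; E_i = n·p_i = [21.64, 21.64, 28.86, 28.86]
χ² = (5−21.64)²/21.64 + (40−21.64)²/21.64 + (16−28.86)²/28.86 + (40−28.86)²/28.86 = 38.3993
df = 3

test statistic = 38.399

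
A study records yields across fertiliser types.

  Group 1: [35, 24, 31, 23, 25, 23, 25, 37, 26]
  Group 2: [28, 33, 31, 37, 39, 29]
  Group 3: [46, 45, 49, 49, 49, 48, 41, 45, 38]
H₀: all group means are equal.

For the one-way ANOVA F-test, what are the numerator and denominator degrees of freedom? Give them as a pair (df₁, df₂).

degrees of freedom = [2, 21]

k = 3 groups, N = 24 total
df = (k−1, N−k) = (3−1, 24−3) = (2, 21)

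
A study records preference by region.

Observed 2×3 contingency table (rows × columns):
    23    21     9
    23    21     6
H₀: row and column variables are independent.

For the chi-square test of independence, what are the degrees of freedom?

df = (r−1)(c−1) = (2−1)·(3−1) = 2

degrees of freedom = 2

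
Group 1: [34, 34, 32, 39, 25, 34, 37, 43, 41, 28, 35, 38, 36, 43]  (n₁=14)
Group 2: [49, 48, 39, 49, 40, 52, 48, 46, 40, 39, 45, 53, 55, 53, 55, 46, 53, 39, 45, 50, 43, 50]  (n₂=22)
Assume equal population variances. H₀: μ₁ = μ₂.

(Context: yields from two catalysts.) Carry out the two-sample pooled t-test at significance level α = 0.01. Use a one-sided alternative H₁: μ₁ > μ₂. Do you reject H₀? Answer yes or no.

reject H₀: no

x̄₁=35.643, s₁=5.183, n₁=14
x̄₂=47.136, s₂=5.366, n₂=22
s_p² = [13·5.183² + 21·5.366²]/34 = 28.0531
SE = √(s_p²·(1/14+1/22)) = 1.8108
t = (35.643−47.136)/1.8108 = -6.3473
df = 34
p-value (one-sided, H₁ greater) = 1.00000
At α=0.01: p ≥ α → fail to reject H₀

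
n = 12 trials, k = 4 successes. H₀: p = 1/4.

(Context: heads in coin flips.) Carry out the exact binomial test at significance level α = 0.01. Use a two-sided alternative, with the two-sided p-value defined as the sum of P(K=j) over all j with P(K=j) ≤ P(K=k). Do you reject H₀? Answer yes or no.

reject H₀: no

Exact binomial: n=12, k=4, p₀=1/4=0.2500
P(X=j) = C(n,j)·p₀^j·(1−p₀)^(n−j); p = Σ P(X=j) over j with P(X=j) ≤ P(X=4)
p-value (two-sided) = 0.50960
At α=0.01: p ≥ α → fail to reject H₀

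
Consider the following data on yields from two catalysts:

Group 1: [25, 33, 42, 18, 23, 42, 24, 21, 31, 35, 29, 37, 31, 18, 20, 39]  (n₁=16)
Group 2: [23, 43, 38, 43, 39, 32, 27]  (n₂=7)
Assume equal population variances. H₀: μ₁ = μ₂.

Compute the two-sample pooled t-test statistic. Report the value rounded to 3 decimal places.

x̄₁=29.250, s₁=8.266, n₁=16
x̄₂=35.000, s₂=7.853, n₂=7
s_p² = [15·8.266² + 6·7.853²]/21 = 66.4286
SE = √(s_p²·(1/16+1/7)) = 3.6935
t = (29.250−35.000)/3.6935 = -1.5568
df = 21

test statistic = -1.557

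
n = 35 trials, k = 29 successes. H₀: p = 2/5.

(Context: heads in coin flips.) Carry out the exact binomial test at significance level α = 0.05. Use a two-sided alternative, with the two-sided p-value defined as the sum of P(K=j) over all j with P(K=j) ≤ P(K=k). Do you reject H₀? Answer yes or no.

reject H₀: yes

Exact binomial: n=35, k=29, p₀=2/5=0.4000
P(X=j) = C(n,j)·p₀^j·(1−p₀)^(n−j); p = Σ P(X=j) over j with P(X=j) ≤ P(X=29)
p-value (two-sided) = 0.00000
At α=0.05: p < α → reject H₀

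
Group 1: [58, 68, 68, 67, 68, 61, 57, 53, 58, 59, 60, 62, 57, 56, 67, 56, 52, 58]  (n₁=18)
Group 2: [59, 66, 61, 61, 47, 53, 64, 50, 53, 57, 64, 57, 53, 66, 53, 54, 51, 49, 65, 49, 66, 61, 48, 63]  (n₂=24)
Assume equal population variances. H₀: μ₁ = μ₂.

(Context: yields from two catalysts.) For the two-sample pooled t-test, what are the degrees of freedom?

degrees of freedom = 40

df = n₁ + n₂ − 2 = 18 + 24 − 2 = 40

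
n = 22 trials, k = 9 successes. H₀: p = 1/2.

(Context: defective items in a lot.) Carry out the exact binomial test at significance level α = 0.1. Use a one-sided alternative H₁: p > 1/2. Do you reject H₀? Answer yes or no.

Exact binomial: n=22, k=9, p₀=1/2=0.5000
P(X≥9) from Σ C(n,i)·p₀^i·(1−p₀)^(n−i)
p-value (one-sided, H₁ greater) = 0.85686
At α=0.1: p ≥ α → fail to reject H₀

reject H₀: no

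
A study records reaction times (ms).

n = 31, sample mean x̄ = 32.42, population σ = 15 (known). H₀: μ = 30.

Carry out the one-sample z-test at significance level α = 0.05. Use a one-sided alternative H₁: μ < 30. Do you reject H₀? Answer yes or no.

SE = σ/√n = 15/√31 = 2.6941
z = (x̄−μ₀)/SE = (32.42−30)/2.6941 = 0.8983
p-value (one-sided, H₁ less) = 0.81548
At α=0.05: p ≥ α → fail to reject H₀

reject H₀: no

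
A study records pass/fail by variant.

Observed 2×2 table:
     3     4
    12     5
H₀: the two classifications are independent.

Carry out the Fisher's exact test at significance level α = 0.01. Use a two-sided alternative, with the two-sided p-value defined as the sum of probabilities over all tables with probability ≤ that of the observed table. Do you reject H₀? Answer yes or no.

reject H₀: no

Margins: r₁=7, r₂=17, c₁=15, c₂=9, n=24
p_obs = C(7,3)·C(17,12)/C(24,15); sum pmf over tables with pmf ≤ p_obs
p-value (two-sided) = 0.35636
At α=0.01: p ≥ α → fail to reject H₀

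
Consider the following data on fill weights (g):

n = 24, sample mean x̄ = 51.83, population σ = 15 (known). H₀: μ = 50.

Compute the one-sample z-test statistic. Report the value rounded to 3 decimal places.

SE = σ/√n = 15/√24 = 3.0619
z = (x̄−μ₀)/SE = (51.83−50)/3.0619 = 0.5977

test statistic = 0.598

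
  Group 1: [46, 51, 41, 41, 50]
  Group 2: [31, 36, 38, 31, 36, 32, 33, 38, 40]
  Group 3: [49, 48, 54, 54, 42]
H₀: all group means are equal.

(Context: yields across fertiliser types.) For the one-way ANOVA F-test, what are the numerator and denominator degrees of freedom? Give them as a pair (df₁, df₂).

degrees of freedom = [2, 16]

k = 3 groups, N = 19 total
df = (k−1, N−k) = (3−1, 19−3) = (2, 16)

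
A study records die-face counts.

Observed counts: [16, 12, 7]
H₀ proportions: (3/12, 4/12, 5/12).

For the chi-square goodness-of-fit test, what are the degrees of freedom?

df = k − 1 = 3 − 1 = 2

degrees of freedom = 2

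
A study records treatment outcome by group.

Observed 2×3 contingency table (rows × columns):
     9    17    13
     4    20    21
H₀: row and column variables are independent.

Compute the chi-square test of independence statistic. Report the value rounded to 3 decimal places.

test statistic = 3.639

Row totals [39, 45], col totals [13, 37, 34], n=84
χ² = (9−6.04)²/6.04 + (17−17.18)²/17.18 + (13−15.79)²/15.79 + (4−6.96)²/6.96 + (20−19.82)²/19.82 + (21−18.21)²/18.21 = 3.6387
df = 2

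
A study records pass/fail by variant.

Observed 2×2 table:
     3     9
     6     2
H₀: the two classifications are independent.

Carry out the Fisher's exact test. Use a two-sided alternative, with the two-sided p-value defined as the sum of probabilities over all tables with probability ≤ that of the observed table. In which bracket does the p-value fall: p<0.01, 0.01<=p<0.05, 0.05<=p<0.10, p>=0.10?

p-value bracket: 0.05<=p<0.10

Margins: r₁=12, r₂=8, c₁=9, c₂=11, n=20
p_obs = C(12,3)·C(8,6)/C(20,9); sum pmf over tables with pmf ≤ p_obs
p-value (two-sided) = 0.06478
→ bracket: 0.05<=p<0.10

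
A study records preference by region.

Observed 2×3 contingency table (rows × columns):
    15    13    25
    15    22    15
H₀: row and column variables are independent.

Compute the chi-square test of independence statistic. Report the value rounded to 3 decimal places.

test statistic = 4.805

Row totals [53, 52], col totals [30, 35, 40], n=105
χ² = (15−15.14)²/15.14 + (13−17.67)²/17.67 + (25−20.19)²/20.19 + (15−14.86)²/14.86 + (22−17.33)²/17.33 + (15−19.81)²/19.81 = 4.8052
df = 2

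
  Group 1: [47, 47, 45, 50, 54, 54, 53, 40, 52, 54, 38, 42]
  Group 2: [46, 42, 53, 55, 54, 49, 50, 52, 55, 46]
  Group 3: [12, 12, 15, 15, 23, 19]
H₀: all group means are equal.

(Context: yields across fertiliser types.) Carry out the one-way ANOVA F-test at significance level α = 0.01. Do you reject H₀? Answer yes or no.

Group means [48.00, 50.20, 16.00], grand mean 41.929
SSB = Σnᵢ(x̄ᵢ−x̄)² = 5160.257; SSW = ΣΣ(x−x̄ᵢ)² = 631.600
MSB = 5160.257/2 = 2580.1286; MSW = 631.600/25 = 25.2640
F = MSB/MSW = 102.1267
df = (2, 25)
p-value (upper-tail) = 0.00000
At α=0.01: p < α → reject H₀

reject H₀: yes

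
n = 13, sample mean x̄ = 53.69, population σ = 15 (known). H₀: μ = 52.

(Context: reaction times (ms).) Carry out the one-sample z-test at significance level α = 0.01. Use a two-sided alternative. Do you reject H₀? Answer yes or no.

SE = σ/√n = 15/√13 = 4.1603
z = (x̄−μ₀)/SE = (53.69−52)/4.1603 = 0.4062
p-value (two-sided) = 0.68458
At α=0.01: p ≥ α → fail to reject H₀

reject H₀: no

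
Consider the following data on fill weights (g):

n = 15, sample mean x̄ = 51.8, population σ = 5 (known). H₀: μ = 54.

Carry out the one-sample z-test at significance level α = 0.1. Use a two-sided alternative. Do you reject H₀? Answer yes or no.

SE = σ/√n = 5/√15 = 1.2910
z = (x̄−μ₀)/SE = (51.8−54)/1.2910 = -1.7041
p-value (two-sided) = 0.08836
At α=0.1: p < α → reject H₀

reject H₀: yes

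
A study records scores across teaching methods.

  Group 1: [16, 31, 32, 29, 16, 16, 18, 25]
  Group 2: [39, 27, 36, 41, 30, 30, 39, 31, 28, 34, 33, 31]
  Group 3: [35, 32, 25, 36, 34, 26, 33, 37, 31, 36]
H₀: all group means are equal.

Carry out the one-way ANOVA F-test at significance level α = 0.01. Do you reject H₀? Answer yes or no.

reject H₀: yes

Group means [22.88, 33.25, 32.50], grand mean 30.233
SSB = Σnᵢ(x̄ᵢ−x̄)² = 593.742; SSW = ΣΣ(x−x̄ᵢ)² = 743.625
MSB = 593.742/2 = 296.8708; MSW = 743.625/27 = 27.5417
F = MSB/MSW = 10.7790
df = (2, 27)
p-value (upper-tail) = 0.00036
At α=0.01: p < α → reject H₀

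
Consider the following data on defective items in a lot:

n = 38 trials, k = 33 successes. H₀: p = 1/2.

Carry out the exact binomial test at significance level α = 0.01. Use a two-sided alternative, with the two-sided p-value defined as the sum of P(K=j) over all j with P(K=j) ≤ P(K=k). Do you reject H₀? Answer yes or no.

reject H₀: yes

Exact binomial: n=38, k=33, p₀=1/2=0.5000
P(X=j) = C(n,j)·p₀^j·(1−p₀)^(n−j); p = Σ P(X=j) over j with P(X=j) ≤ P(X=33)
p-value (two-sided) = 0.00000
At α=0.01: p < α → reject H₀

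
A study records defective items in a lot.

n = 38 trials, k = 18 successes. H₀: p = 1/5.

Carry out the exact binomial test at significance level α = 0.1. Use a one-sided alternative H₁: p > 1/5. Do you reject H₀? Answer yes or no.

Exact binomial: n=38, k=18, p₀=1/5=0.2000
P(X≥18) from Σ C(n,i)·p₀^i·(1−p₀)^(n−i)
p-value (one-sided, H₁ greater) = 0.00014
At α=0.1: p < α → reject H₀

reject H₀: yes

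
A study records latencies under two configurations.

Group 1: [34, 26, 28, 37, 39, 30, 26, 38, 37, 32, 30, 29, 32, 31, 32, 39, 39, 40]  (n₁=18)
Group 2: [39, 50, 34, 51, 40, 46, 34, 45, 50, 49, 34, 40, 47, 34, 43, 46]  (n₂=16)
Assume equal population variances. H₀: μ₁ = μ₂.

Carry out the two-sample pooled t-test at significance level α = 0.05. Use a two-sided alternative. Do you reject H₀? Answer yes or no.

reject H₀: yes

x̄₁=33.278, s₁=4.713, n₁=18
x̄₂=42.625, s₂=6.281, n₂=16
s_p² = [17·4.713² + 15·6.281²]/32 = 30.2925
SE = √(s_p²·(1/18+1/16)) = 1.8911
t = (33.278−42.625)/1.8911 = -4.9428
df = 32
p-value (two-sided) = 0.00002
At α=0.05: p < α → reject H₀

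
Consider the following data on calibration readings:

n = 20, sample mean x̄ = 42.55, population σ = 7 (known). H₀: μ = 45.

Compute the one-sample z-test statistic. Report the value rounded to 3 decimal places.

test statistic = -1.565

SE = σ/√n = 7/√20 = 1.5652
z = (x̄−μ₀)/SE = (42.55−45)/1.5652 = -1.5652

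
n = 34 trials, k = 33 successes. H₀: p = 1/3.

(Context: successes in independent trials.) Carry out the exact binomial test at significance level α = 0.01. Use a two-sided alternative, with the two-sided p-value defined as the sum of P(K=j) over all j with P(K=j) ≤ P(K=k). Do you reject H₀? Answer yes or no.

reject H₀: yes

Exact binomial: n=34, k=33, p₀=1/3=0.3333
P(X=j) = C(n,j)·p₀^j·(1−p₀)^(n−j); p = Σ P(X=j) over j with P(X=j) ≤ P(X=33)
p-value (two-sided) = 0.00000
At α=0.01: p < α → reject H₀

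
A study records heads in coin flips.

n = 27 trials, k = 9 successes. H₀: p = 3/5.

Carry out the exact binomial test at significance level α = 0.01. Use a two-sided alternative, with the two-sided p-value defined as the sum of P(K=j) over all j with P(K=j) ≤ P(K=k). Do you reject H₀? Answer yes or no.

reject H₀: yes

Exact binomial: n=27, k=9, p₀=3/5=0.6000
P(X=j) = C(n,j)·p₀^j·(1−p₀)^(n−j); p = Σ P(X=j) over j with P(X=j) ≤ P(X=9)
p-value (two-sided) = 0.00568
At α=0.01: p < α → reject H₀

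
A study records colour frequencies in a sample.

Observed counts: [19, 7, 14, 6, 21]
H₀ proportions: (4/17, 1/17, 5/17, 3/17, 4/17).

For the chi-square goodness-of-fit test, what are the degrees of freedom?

df = k − 1 = 5 − 1 = 4

degrees of freedom = 4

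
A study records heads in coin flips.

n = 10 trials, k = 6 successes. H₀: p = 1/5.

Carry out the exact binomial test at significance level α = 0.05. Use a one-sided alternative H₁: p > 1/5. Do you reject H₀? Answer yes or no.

Exact binomial: n=10, k=6, p₀=1/5=0.2000
P(X≥6) from Σ C(n,i)·p₀^i·(1−p₀)^(n−i)
p-value (one-sided, H₁ greater) = 0.00637
At α=0.05: p < α → reject H₀

reject H₀: yes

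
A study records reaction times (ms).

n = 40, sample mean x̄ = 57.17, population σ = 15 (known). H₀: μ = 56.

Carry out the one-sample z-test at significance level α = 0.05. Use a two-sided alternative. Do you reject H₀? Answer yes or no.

reject H₀: no

SE = σ/√n = 15/√40 = 2.3717
z = (x̄−μ₀)/SE = (57.17−56)/2.3717 = 0.4933
p-value (two-sided) = 0.62179
At α=0.05: p ≥ α → fail to reject H₀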